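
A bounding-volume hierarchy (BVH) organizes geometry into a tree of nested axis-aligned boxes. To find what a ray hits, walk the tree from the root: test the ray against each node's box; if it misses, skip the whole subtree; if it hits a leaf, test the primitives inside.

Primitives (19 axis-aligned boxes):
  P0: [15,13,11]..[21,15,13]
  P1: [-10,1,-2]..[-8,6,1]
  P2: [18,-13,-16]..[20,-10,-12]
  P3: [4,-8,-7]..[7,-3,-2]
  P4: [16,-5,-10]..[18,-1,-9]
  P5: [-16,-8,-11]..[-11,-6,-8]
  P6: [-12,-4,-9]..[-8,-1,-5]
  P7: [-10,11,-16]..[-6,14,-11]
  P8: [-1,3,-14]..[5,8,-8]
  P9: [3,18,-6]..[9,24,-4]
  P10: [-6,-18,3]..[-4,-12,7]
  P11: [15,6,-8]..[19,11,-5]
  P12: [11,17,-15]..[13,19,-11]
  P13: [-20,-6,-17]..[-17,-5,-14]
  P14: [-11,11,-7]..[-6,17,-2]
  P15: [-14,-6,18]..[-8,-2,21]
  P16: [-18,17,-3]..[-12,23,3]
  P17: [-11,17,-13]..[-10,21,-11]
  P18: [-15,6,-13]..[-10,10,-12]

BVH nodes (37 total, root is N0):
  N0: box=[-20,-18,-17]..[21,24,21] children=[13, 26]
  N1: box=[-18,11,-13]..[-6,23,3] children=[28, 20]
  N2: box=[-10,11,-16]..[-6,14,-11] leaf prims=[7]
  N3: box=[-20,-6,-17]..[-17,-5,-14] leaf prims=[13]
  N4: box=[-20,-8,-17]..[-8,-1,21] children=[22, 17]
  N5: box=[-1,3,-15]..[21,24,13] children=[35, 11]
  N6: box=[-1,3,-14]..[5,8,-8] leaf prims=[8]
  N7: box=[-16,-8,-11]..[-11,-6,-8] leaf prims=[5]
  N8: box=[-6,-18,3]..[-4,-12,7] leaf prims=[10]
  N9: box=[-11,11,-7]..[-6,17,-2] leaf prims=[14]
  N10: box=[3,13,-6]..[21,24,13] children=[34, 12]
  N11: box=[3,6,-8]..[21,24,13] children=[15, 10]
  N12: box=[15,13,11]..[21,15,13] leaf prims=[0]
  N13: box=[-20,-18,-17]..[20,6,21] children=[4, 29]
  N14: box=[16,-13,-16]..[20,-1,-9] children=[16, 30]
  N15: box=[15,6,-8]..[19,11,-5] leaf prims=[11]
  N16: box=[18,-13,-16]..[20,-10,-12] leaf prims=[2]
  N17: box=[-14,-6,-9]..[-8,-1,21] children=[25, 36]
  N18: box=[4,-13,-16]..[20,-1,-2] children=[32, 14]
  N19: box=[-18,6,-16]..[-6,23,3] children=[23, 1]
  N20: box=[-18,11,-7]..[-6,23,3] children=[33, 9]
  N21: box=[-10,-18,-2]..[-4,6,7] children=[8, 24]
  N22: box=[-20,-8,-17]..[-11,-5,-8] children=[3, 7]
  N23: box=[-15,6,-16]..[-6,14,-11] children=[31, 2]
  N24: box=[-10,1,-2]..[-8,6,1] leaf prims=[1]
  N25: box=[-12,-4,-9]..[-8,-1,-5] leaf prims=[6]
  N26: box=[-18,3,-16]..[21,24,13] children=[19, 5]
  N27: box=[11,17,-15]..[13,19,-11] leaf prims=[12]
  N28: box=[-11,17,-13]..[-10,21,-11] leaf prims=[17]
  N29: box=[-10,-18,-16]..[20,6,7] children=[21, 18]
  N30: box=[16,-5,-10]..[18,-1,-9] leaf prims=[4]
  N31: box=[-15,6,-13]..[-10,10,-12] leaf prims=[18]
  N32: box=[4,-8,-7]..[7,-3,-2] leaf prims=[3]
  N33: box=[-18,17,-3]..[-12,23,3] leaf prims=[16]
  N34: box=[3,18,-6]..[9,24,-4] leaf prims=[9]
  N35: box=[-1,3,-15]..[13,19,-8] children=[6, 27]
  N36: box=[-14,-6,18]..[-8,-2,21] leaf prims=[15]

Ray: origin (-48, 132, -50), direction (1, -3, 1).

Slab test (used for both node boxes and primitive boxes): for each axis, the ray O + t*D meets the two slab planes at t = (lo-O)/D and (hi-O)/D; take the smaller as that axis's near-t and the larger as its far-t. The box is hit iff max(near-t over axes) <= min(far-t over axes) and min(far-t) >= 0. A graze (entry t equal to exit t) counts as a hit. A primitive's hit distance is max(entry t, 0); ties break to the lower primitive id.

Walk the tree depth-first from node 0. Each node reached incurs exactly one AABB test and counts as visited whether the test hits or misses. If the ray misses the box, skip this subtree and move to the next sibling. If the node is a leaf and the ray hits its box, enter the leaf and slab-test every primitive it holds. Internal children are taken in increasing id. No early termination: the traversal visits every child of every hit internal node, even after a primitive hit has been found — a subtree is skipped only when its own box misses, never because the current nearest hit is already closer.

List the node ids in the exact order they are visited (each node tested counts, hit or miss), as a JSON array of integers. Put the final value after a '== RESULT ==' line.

Trace the traversal:
N0 x:[28,69] y:[36,50] z:[33,71] -> hit [36,50], descend [13, 26]
  N13 x:[28,68] y:[42,50] z:[33,71] -> hit [42,50], descend [4, 29]
    N4 x:[28,40] y:[133/3,140/3] z:[33,71] -> miss, prune
    N29 x:[38,68] y:[42,50] z:[34,57] -> hit [42,50], descend [18, 21]
      N18 x:[52,68] y:[133/3,145/3] z:[34,48] -> miss, prune
      N21 x:[38,44] y:[42,50] z:[48,57] -> miss, prune
  N26 x:[30,69] y:[36,43] z:[34,63] -> hit [36,43], descend [5, 19]
    N5 x:[47,69] y:[36,43] z:[35,63] -> miss, prune
    N19 x:[30,42] y:[109/3,42] z:[34,53] -> hit [109/3,42], descend [1, 23]
      N1 x:[30,42] y:[109/3,121/3] z:[37,53] -> hit [37,121/3], descend [20, 28]
        N20 x:[30,42] y:[109/3,121/3] z:[43,53] -> miss, prune
        N28 x:[37,38] y:[37,115/3] z:[37,39] -> hit [37,38] leaf, test {P17@t=37}
      N23 x:[33,42] y:[118/3,42] z:[34,39] -> miss, prune

13 AABB tests over nodes [0, 13, 4, 29, 18, 21, 26, 5, 19, 1, 20, 28, 23]; 1 leaf entered; closest P17.

== RESULT ==
[0, 13, 4, 29, 18, 21, 26, 5, 19, 1, 20, 28, 23]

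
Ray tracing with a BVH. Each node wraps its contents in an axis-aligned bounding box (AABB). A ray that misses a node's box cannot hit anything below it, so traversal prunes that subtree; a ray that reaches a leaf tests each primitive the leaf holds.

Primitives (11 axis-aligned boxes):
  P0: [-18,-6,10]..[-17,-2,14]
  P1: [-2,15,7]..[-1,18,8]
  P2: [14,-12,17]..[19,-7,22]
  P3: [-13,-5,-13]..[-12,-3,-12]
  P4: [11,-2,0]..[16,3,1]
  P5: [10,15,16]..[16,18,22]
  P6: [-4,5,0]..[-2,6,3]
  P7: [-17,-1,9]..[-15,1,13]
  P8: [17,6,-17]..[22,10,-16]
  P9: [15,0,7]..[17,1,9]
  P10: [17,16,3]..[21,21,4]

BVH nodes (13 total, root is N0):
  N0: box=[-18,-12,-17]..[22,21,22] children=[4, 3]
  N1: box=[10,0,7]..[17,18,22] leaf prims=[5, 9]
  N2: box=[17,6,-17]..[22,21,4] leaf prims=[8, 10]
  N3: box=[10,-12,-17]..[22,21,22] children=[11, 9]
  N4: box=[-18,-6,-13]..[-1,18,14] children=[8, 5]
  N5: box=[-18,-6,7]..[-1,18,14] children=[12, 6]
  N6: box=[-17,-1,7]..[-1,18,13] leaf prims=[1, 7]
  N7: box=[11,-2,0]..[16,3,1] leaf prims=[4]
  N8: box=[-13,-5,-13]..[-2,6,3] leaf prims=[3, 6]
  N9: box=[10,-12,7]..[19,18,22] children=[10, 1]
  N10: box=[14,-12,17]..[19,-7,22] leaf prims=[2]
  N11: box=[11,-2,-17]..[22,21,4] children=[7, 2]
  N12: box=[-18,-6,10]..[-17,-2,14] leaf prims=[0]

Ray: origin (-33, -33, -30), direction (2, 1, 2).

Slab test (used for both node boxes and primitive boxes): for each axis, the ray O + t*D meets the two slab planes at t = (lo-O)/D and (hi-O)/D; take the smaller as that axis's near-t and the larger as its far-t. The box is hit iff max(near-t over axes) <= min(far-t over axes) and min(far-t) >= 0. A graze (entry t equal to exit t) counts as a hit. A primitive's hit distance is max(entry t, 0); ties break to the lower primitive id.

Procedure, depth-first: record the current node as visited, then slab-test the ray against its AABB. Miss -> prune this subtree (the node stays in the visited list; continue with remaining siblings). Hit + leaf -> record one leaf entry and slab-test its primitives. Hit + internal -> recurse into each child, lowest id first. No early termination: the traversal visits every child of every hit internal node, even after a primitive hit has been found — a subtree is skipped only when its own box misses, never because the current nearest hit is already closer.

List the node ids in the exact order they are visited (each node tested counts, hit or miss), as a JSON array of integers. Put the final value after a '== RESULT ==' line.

Walk:
N0 x:[15/2,55/2] y:[21,54] z:[13/2,26] -> hit [21,26], descend [3, 4]
  N3 x:[43/2,55/2] y:[21,54] z:[13/2,26] -> hit [43/2,26], descend [9, 11]
    N9 x:[43/2,26] y:[21,51] z:[37/2,26] -> hit [43/2,26], descend [1, 10]
      N1 x:[43/2,25] y:[33,51] z:[37/2,26] -> miss, prune
      N10 x:[47/2,26] y:[21,26] z:[47/2,26] -> hit [47/2,26] leaf, test {P2@t=47/2}
    N11 x:[22,55/2] y:[31,54] z:[13/2,17] -> miss, prune
  N4 x:[15/2,16] y:[27,51] z:[17/2,22] -> miss, prune

Summary -> nodes [0, 3, 9, 1, 10, 11, 4]; box-tests=7; leaf-entries=1; first=P2

== RESULT ==
[0, 3, 9, 1, 10, 11, 4]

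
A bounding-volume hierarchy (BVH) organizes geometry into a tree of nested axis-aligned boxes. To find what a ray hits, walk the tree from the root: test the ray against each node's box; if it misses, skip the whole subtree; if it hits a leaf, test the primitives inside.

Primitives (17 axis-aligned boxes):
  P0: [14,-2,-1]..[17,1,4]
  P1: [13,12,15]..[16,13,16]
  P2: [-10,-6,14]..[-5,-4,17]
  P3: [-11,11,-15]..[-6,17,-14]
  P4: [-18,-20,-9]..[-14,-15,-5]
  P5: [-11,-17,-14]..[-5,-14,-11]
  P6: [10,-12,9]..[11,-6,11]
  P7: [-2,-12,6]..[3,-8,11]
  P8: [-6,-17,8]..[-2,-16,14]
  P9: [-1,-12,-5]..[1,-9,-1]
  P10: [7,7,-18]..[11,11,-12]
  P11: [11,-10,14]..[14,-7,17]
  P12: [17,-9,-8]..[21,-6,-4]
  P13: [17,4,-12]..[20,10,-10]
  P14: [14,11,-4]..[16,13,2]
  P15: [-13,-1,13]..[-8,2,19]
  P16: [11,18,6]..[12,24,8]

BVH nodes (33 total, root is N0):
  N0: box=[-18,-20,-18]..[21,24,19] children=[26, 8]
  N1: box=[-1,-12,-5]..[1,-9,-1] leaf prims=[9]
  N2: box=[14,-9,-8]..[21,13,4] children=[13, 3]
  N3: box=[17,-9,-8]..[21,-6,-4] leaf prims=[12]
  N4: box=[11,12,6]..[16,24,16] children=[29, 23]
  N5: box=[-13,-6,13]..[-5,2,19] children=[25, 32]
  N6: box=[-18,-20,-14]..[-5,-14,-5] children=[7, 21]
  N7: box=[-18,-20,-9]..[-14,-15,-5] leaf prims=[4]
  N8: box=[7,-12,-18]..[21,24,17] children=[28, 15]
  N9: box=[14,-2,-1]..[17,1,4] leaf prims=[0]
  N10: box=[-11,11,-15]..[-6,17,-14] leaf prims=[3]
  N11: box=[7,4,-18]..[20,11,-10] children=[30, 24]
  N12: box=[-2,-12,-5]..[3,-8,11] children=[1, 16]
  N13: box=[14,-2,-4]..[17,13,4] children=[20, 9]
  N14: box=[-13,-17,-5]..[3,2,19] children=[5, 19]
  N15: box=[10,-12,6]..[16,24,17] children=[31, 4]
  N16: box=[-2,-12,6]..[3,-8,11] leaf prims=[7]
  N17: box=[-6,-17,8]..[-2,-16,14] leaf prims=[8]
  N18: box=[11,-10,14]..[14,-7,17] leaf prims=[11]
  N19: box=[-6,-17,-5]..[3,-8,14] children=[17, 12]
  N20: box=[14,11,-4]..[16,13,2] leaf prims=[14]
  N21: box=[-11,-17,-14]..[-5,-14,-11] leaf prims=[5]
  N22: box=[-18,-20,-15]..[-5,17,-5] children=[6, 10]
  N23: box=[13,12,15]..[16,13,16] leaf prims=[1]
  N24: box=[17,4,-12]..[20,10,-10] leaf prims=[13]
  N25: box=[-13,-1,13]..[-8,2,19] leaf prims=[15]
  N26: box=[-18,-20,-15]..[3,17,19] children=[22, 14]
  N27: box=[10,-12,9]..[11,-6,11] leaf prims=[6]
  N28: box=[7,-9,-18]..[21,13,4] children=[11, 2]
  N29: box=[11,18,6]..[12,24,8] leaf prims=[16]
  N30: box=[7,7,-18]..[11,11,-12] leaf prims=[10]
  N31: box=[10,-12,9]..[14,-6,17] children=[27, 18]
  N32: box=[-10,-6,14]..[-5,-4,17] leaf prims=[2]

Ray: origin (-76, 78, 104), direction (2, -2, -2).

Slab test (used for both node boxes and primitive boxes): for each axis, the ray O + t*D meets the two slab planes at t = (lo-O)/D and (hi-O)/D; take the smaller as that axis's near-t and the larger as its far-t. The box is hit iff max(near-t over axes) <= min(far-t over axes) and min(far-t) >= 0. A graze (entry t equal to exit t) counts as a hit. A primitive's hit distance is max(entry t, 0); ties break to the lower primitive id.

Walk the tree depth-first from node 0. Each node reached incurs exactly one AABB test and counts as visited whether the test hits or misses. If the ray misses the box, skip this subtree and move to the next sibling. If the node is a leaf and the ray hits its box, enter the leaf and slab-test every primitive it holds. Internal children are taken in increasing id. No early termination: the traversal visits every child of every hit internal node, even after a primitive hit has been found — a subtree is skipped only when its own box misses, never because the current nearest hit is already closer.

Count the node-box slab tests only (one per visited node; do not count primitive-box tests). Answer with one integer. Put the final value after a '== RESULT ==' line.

Traverse from the root:
N0 x:[29,97/2] y:[27,49] z:[85/2,61] -> hit [85/2,97/2], descend [8, 26]
  N8 x:[83/2,97/2] y:[27,45] z:[87/2,61] -> hit [87/2,45], descend [15, 28]
    N15 x:[43,46] y:[27,45] z:[87/2,49] -> hit [87/2,45], descend [4, 31]
      N4 x:[87/2,46] y:[27,33] z:[44,49] -> miss, prune
      N31 x:[43,45] y:[42,45] z:[87/2,95/2] -> hit [87/2,45], descend [18, 27]
        N18 x:[87/2,45] y:[85/2,44] z:[87/2,45] -> hit [87/2,44] leaf, test {P11@t=87/2}
        N27 x:[43,87/2] y:[42,45] z:[93/2,95/2] -> miss, prune
    N28 x:[83/2,97/2] y:[65/2,87/2] z:[50,61] -> miss, prune
  N26 x:[29,79/2] y:[61/2,49] z:[85/2,119/2] -> miss, prune

9 AABB tests over nodes [0, 8, 15, 4, 31, 18, 27, 28, 26]; 1 leaf entered; closest P11.

== RESULT ==
9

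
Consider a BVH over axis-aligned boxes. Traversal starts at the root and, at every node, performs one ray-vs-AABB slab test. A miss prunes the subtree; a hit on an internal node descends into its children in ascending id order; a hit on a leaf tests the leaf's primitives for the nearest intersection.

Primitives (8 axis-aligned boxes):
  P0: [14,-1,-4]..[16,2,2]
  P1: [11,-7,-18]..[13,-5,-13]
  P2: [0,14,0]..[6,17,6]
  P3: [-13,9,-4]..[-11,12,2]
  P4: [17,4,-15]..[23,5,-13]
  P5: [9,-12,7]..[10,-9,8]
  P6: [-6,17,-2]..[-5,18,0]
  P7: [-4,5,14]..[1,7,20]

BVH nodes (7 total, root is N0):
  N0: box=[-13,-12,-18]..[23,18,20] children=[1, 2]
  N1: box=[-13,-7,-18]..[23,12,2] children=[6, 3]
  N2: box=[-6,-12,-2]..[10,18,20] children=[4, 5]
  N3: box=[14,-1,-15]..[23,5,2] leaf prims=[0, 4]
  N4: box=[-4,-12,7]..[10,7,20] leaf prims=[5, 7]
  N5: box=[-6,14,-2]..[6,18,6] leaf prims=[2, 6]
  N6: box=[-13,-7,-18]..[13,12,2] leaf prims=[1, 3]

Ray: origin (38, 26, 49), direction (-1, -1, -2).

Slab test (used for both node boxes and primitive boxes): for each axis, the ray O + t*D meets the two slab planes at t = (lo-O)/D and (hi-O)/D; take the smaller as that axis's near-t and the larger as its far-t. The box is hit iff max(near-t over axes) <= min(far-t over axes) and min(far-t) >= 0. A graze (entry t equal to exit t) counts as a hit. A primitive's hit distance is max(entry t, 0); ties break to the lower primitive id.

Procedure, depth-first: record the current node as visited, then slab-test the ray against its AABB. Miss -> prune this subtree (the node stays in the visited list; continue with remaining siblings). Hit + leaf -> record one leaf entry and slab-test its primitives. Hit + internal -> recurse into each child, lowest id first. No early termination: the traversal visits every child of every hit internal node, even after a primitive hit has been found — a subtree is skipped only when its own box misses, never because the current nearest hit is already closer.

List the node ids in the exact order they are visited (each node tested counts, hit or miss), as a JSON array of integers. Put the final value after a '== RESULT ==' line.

Walk:
N0 x:[15,51] y:[8,38] z:[29/2,67/2] -> hit [15,67/2], descend [1, 2]
  N1 x:[15,51] y:[14,33] z:[47/2,67/2] -> hit [47/2,33], descend [3, 6]
    N3 x:[15,24] y:[21,27] z:[47/2,32] -> hit [47/2,24] leaf, test {P0@t=24, P4(miss)}
    N6 x:[25,51] y:[14,33] z:[47/2,67/2] -> hit [25,33] leaf, test {P1(miss), P3(miss)}
  N2 x:[28,44] y:[8,38] z:[29/2,51/2] -> miss, prune

Summary -> nodes [0, 1, 3, 6, 2]; box-tests=5; leaf-entries=2; first=P0

== RESULT ==
[0, 1, 3, 6, 2]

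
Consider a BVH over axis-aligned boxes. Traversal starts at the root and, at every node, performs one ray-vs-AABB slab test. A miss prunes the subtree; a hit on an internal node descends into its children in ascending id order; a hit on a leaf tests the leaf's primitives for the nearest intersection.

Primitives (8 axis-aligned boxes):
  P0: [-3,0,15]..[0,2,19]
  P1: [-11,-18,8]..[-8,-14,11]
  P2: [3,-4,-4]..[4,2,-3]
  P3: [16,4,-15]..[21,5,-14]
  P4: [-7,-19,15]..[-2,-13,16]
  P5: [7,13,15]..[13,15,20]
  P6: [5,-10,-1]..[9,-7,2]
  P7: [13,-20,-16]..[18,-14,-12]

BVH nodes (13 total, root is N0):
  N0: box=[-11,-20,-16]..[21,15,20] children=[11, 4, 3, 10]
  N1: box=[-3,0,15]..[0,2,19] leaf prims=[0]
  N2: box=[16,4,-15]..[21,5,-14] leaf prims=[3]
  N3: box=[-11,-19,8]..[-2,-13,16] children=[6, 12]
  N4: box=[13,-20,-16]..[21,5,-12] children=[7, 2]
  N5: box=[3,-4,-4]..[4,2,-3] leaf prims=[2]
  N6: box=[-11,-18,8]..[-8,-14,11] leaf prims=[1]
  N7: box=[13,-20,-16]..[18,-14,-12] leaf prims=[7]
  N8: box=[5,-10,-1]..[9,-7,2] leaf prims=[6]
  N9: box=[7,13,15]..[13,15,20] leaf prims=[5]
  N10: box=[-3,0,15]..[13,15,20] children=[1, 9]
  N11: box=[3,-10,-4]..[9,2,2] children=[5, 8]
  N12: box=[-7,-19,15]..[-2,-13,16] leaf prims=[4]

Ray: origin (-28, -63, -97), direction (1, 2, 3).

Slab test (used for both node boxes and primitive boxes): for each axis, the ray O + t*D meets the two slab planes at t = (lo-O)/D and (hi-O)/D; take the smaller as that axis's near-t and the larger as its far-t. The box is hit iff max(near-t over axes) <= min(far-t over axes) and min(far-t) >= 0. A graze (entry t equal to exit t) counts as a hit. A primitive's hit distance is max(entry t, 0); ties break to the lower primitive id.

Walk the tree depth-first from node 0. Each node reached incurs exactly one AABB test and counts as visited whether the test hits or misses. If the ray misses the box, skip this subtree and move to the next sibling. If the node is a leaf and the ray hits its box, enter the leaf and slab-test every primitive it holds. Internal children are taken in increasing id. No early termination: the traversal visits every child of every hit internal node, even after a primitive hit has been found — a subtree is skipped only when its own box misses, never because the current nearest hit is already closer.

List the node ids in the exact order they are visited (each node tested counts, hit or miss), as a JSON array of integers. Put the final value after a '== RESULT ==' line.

Trace the traversal:
N0 x:[17,49] y:[43/2,39] z:[27,39] -> hit [27,39], descend [3, 4, 10, 11]
  N3 x:[17,26] y:[22,25] z:[35,113/3] -> miss, prune
  N4 x:[41,49] y:[43/2,34] z:[27,85/3] -> miss, prune
  N10 x:[25,41] y:[63/2,39] z:[112/3,39] -> hit [112/3,39], descend [1, 9]
    N1 x:[25,28] y:[63/2,65/2] z:[112/3,116/3] -> miss, prune
    N9 x:[35,41] y:[38,39] z:[112/3,39] -> hit [38,39] leaf, test {P5@t=38}
  N11 x:[31,37] y:[53/2,65/2] z:[31,33] -> hit [31,65/2], descend [5, 8]
    N5 x:[31,32] y:[59/2,65/2] z:[31,94/3] -> hit [31,94/3] leaf, test {P2@t=31}
    N8 x:[33,37] y:[53/2,28] z:[32,33] -> miss, prune

order=[0, 3, 4, 10, 1, 9, 11, 5, 8]  |boxes|=9  |leaves|=2  hit=P2

== RESULT ==
[0, 3, 4, 10, 1, 9, 11, 5, 8]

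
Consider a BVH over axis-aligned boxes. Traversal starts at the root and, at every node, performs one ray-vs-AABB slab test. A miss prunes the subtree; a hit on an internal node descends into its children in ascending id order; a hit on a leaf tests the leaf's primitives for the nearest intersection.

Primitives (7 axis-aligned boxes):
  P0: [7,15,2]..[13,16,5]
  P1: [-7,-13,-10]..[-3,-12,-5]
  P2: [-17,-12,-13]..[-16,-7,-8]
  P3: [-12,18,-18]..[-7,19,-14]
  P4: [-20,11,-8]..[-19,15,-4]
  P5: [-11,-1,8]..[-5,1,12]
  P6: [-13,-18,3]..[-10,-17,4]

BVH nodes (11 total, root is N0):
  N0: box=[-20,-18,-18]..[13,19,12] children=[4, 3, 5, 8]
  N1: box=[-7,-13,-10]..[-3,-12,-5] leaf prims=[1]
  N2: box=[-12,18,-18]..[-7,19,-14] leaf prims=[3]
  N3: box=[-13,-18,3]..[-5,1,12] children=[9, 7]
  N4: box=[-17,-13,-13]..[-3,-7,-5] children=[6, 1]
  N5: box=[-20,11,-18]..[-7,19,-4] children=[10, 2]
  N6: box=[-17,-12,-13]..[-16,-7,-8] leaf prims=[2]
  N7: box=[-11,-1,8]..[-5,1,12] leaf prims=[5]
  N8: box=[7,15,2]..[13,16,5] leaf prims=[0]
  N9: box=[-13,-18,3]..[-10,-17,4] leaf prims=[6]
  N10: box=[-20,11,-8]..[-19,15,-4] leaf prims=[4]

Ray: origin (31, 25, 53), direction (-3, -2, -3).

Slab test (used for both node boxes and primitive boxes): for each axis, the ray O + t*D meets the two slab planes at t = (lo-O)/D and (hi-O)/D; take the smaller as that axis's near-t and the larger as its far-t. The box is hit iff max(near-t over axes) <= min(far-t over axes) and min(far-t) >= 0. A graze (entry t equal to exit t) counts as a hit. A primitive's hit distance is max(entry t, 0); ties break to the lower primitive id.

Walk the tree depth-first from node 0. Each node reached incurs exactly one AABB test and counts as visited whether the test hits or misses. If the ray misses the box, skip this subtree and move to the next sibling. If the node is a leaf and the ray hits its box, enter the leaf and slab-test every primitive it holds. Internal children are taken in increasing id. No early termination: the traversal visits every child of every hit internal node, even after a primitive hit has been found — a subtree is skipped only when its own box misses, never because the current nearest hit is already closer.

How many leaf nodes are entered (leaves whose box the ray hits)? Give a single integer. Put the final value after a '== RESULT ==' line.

Walk:
N0 x:[6,17] y:[3,43/2] z:[41/3,71/3] -> hit [41/3,17], descend [3, 4, 5, 8]
  N3 x:[12,44/3] y:[12,43/2] z:[41/3,50/3] -> hit [41/3,44/3], descend [7, 9]
    N7 x:[12,14] y:[12,13] z:[41/3,15] -> miss, prune
    N9 x:[41/3,44/3] y:[21,43/2] z:[49/3,50/3] -> miss, prune
  N4 x:[34/3,16] y:[16,19] z:[58/3,22] -> miss, prune
  N5 x:[38/3,17] y:[3,7] z:[19,71/3] -> miss, prune
  N8 x:[6,8] y:[9/2,5] z:[16,17] -> miss, prune

order=[0, 3, 7, 9, 4, 5, 8]  |boxes|=7  |leaves|=0  hit=miss

== RESULT ==
0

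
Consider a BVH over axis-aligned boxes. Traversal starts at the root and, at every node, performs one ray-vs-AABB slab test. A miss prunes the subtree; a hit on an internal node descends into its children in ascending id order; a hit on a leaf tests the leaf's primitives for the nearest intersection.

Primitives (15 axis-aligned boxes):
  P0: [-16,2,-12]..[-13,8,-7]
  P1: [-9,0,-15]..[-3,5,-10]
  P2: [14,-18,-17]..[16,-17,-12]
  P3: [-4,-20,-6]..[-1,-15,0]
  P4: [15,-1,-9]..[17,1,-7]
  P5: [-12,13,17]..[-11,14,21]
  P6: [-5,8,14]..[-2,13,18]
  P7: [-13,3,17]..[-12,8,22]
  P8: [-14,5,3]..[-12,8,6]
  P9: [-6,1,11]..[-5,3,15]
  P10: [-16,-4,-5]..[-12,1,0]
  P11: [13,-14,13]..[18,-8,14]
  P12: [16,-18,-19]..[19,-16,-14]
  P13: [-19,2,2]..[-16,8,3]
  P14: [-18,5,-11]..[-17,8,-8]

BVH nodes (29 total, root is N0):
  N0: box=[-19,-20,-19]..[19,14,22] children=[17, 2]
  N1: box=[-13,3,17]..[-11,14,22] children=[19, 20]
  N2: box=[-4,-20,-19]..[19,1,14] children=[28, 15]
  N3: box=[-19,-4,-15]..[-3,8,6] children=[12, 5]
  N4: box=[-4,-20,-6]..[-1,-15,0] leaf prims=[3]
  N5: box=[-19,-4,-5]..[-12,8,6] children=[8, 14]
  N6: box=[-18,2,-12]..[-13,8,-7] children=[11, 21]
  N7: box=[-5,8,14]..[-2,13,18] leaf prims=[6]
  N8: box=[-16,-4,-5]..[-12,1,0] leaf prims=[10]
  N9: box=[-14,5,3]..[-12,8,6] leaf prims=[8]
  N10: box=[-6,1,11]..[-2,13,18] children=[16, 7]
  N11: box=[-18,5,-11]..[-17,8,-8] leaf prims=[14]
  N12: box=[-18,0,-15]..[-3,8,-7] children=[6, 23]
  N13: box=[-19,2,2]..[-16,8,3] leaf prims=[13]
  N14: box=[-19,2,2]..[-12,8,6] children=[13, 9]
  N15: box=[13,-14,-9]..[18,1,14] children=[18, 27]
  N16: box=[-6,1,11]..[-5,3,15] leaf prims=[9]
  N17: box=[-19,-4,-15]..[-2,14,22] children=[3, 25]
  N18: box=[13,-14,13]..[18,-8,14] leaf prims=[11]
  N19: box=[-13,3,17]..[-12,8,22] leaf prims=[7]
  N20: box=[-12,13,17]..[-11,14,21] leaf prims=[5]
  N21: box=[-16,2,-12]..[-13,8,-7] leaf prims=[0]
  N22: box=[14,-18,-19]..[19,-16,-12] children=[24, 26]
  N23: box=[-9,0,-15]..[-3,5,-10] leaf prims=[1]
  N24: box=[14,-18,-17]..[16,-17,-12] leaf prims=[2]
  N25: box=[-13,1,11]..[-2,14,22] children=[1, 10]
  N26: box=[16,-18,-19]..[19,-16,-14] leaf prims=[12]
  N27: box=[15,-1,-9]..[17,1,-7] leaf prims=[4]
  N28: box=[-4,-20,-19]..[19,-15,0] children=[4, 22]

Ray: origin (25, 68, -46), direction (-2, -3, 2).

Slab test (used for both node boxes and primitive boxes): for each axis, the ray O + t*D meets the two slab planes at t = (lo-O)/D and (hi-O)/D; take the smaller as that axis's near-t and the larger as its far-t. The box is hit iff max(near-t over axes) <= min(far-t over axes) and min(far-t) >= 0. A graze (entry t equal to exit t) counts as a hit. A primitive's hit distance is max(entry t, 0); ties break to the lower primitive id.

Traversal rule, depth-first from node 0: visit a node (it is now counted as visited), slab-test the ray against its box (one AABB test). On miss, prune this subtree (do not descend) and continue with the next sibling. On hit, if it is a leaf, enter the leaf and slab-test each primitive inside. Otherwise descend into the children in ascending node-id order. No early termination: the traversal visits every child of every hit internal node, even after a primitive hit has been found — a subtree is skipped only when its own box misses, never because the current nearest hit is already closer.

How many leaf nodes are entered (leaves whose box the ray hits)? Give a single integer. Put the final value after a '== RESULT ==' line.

Traverse from the root:
N0 x:[3,22] y:[18,88/3] z:[27/2,34] -> hit [18,22], descend [2, 17]
  N2 x:[3,29/2] y:[67/3,88/3] z:[27/2,30] -> miss, prune
  N17 x:[27/2,22] y:[18,24] z:[31/2,34] -> hit [18,22], descend [3, 25]
    N3 x:[14,22] y:[20,24] z:[31/2,26] -> hit [20,22], descend [5, 12]
      N5 x:[37/2,22] y:[20,24] z:[41/2,26] -> hit [41/2,22], descend [8, 14]
        N8 x:[37/2,41/2] y:[67/3,24] z:[41/2,23] -> miss, prune
        N14 x:[37/2,22] y:[20,22] z:[24,26] -> miss, prune
      N12 x:[14,43/2] y:[20,68/3] z:[31/2,39/2] -> miss, prune
    N25 x:[27/2,19] y:[18,67/3] z:[57/2,34] -> miss, prune

order=[0, 2, 17, 3, 5, 8, 14, 12, 25]  |boxes|=9  |leaves|=0  hit=miss

== RESULT ==
0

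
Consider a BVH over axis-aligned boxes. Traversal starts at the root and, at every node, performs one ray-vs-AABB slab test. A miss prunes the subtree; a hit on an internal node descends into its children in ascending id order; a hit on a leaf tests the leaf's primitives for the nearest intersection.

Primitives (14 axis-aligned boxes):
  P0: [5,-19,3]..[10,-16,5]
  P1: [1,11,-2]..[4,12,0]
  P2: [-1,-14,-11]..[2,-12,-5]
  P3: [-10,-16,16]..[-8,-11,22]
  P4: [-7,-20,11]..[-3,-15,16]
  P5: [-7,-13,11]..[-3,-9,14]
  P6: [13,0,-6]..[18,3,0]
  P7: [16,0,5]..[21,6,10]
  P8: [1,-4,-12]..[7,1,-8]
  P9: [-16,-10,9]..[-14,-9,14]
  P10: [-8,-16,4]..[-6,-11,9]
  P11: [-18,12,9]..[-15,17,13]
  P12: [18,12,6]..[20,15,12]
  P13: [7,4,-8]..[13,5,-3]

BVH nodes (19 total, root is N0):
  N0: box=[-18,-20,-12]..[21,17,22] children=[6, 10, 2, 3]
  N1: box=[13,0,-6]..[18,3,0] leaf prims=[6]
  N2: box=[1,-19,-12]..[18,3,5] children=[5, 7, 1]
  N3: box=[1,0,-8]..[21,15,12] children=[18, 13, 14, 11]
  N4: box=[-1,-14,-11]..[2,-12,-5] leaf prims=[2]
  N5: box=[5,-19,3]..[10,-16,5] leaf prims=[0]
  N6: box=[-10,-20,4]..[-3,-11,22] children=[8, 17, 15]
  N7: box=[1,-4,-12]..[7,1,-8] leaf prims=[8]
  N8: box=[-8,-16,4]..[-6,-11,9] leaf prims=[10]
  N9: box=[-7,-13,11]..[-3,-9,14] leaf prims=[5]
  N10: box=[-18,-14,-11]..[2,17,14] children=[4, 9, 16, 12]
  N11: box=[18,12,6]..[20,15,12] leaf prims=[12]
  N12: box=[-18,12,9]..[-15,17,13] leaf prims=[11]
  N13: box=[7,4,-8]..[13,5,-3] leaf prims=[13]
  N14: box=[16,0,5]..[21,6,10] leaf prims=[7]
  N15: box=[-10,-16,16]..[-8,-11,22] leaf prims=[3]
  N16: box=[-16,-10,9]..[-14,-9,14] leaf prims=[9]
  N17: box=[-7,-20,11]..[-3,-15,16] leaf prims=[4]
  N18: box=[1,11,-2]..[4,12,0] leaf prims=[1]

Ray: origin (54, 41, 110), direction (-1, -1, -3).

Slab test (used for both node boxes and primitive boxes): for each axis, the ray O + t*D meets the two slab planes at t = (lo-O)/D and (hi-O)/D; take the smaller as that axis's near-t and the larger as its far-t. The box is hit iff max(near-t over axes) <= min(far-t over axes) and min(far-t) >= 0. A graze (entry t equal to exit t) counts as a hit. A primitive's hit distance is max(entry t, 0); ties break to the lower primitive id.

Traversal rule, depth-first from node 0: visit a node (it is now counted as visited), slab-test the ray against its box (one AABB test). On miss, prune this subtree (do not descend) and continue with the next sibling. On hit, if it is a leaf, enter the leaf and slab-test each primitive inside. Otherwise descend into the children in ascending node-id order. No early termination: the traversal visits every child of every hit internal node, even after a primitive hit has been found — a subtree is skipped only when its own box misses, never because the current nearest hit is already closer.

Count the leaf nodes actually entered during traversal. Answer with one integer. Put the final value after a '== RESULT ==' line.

Walk:
N0 x:[33,72] y:[24,61] z:[88/3,122/3] -> hit [33,122/3], descend [2, 3, 6, 10]
  N2 x:[36,53] y:[38,60] z:[35,122/3] -> hit [38,122/3], descend [1, 5, 7]
    N1 x:[36,41] y:[38,41] z:[110/3,116/3] -> hit [38,116/3] leaf, test {P6@t=38}
    N5 x:[44,49] y:[57,60] z:[35,107/3] -> miss, prune
    N7 x:[47,53] y:[40,45] z:[118/3,122/3] -> miss, prune
  N3 x:[33,53] y:[26,41] z:[98/3,118/3] -> hit [33,118/3], descend [11, 13, 14, 18]
    N11 x:[34,36] y:[26,29] z:[98/3,104/3] -> miss, prune
    N13 x:[41,47] y:[36,37] z:[113/3,118/3] -> miss, prune
    N14 x:[33,38] y:[35,41] z:[100/3,35] -> hit [35,35] leaf, test {P7@t=35}
    N18 x:[50,53] y:[29,30] z:[110/3,112/3] -> miss, prune
  N6 x:[57,64] y:[52,61] z:[88/3,106/3] -> miss, prune
  N10 x:[52,72] y:[24,55] z:[32,121/3] -> miss, prune

order=[0, 2, 1, 5, 7, 3, 11, 13, 14, 18, 6, 10]  |boxes|=12  |leaves|=2  hit=P7

== RESULT ==
2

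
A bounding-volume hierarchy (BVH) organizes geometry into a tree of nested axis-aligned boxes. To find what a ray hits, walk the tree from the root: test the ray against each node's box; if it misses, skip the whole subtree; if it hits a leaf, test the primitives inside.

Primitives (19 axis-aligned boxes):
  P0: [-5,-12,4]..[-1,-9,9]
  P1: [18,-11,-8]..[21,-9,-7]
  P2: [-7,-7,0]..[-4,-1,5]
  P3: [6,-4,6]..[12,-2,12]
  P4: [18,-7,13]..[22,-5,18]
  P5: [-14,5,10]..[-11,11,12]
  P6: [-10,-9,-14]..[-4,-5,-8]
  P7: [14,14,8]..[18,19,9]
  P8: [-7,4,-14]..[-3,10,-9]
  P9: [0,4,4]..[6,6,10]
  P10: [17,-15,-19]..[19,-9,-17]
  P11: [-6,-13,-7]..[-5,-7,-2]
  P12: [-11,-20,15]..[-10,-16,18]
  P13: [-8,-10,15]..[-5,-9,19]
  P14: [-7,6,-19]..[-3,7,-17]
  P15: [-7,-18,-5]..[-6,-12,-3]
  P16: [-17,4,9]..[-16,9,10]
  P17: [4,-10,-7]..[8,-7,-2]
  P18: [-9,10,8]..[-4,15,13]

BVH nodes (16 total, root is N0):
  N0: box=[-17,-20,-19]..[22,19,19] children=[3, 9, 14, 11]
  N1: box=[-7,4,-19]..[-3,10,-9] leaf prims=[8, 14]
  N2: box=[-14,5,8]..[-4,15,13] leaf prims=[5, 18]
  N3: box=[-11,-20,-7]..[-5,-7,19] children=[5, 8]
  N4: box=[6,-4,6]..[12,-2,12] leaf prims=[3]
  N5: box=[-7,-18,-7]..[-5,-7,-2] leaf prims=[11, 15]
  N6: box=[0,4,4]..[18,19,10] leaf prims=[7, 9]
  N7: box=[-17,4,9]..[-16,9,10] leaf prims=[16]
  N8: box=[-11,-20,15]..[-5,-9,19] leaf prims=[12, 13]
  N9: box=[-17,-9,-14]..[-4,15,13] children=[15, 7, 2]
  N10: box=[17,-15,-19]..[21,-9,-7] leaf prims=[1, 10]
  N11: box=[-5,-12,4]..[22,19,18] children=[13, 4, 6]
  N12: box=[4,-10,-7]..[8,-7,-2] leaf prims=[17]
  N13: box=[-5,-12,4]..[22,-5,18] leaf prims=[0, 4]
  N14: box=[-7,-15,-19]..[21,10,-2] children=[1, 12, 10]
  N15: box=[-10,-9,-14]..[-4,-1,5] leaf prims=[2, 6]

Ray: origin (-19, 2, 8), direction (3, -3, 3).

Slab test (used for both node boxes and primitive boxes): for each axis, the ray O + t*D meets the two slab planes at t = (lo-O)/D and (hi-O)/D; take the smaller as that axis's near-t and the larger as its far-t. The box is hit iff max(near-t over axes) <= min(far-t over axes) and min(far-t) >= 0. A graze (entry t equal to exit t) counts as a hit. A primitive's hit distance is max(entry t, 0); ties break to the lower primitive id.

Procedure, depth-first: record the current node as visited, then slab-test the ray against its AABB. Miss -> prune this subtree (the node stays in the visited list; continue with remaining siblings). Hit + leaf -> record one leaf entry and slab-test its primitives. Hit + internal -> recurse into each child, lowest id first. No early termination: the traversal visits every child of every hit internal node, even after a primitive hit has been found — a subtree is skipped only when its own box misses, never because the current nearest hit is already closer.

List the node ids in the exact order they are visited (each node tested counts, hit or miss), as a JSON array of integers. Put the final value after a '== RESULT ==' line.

Traverse from the root:
N0 x:[2/3,41/3] y:[-17/3,22/3] z:[-9,11/3] -> hit [2/3,11/3], descend [3, 9, 11, 14]
  N3 x:[8/3,14/3] y:[3,22/3] z:[-5,11/3] -> hit [3,11/3], descend [5, 8]
    N5 x:[4,14/3] y:[3,20/3] z:[-5,-10/3] -> miss, prune
    N8 x:[8/3,14/3] y:[11/3,22/3] z:[7/3,11/3] -> hit [11/3,11/3] leaf, test {P12(miss), P13@t=11/3}
  N9 x:[2/3,5] y:[-13/3,11/3] z:[-22/3,5/3] -> hit [2/3,5/3], descend [2, 7, 15]
    N2 x:[5/3,5] y:[-13/3,-1] z:[0,5/3] -> miss, prune
    N7 x:[2/3,1] y:[-7/3,-2/3] z:[1/3,2/3] -> miss, prune
    N15 x:[3,5] y:[1,11/3] z:[-22/3,-1] -> miss, prune
  N11 x:[14/3,41/3] y:[-17/3,14/3] z:[-4/3,10/3] -> miss, prune
  N14 x:[4,40/3] y:[-8/3,17/3] z:[-9,-10/3] -> miss, prune

10 AABB tests over nodes [0, 3, 5, 8, 9, 2, 7, 15, 11, 14]; 1 leaf entered; closest P13.

== RESULT ==
[0, 3, 5, 8, 9, 2, 7, 15, 11, 14]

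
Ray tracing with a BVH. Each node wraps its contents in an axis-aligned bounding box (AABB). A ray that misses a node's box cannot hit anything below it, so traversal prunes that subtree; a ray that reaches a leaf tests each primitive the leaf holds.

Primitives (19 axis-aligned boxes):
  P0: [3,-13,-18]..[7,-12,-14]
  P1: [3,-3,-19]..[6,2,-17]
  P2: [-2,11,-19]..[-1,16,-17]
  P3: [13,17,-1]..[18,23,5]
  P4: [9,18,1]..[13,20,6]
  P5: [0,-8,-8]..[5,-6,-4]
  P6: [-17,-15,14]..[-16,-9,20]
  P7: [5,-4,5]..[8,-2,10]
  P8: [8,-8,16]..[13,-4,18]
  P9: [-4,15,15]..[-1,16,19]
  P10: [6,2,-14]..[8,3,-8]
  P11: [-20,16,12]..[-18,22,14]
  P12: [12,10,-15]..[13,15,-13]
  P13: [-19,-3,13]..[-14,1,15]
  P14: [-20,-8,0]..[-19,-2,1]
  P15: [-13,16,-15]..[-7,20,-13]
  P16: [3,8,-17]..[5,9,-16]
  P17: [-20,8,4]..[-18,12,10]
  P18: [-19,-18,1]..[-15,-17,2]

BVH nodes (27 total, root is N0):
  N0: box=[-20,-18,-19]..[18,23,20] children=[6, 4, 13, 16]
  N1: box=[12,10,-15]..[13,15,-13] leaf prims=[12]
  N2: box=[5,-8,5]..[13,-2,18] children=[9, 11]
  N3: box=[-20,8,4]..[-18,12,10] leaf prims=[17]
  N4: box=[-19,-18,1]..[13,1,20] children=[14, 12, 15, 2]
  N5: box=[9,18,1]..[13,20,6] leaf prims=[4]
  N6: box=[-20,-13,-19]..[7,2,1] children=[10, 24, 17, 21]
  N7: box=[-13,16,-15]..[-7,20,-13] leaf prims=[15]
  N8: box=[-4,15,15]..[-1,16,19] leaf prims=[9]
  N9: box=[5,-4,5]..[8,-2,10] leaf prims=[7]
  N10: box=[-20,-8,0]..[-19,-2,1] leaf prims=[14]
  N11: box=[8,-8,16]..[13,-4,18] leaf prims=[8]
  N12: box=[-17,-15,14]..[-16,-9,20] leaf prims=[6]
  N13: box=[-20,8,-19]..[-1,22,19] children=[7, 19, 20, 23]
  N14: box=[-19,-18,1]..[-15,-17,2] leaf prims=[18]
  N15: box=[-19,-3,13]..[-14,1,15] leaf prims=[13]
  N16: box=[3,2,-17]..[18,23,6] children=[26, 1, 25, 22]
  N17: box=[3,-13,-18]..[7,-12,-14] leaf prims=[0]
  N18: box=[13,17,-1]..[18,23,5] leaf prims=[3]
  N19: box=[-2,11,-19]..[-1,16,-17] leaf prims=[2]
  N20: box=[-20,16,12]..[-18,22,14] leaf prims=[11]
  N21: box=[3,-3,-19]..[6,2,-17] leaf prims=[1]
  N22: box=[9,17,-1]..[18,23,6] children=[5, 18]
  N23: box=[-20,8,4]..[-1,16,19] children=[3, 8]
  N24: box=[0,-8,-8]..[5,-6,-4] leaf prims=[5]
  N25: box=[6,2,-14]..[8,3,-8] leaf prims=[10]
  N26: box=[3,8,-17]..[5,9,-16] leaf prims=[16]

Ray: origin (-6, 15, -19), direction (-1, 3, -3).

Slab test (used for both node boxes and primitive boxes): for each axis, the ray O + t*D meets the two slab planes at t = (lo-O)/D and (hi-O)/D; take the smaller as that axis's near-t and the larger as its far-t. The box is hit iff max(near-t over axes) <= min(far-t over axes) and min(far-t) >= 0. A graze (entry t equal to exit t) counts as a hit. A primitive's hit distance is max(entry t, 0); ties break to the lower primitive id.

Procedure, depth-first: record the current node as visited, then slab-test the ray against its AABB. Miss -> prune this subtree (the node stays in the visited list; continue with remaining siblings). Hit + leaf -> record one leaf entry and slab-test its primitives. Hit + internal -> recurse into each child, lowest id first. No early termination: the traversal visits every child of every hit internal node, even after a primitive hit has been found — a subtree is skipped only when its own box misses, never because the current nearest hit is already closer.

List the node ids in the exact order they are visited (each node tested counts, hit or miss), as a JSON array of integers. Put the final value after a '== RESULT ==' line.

Traverse from the root:
N0 x:[-24,14] y:[-11,8/3] z:[-13,0] -> hit [-11,0], descend [4, 6, 13, 16]
  N4 x:[-19,13] y:[-11,-14/3] z:[-13,-20/3] -> miss, prune
  N6 x:[-13,14] y:[-28/3,-13/3] z:[-20/3,0] -> miss, prune
  N13 x:[-5,14] y:[-7/3,7/3] z:[-38/3,0] -> hit [-7/3,0], descend [7, 19, 20, 23]
    N7 x:[1,7] y:[1/3,5/3] z:[-2,-4/3] -> miss, prune
    N19 x:[-5,-4] y:[-4/3,1/3] z:[-2/3,0] -> miss, prune
    N20 x:[12,14] y:[1/3,7/3] z:[-11,-31/3] -> miss, prune
    N23 x:[-5,14] y:[-7/3,1/3] z:[-38/3,-23/3] -> miss, prune
  N16 x:[-24,-9] y:[-13/3,8/3] z:[-25/3,-2/3] -> miss, prune

Visited [0, 4, 6, 13, 7, 19, 20, 23, 16]. Tests: 9 box, 0 leaf. Nearest: miss.

== RESULT ==
[0, 4, 6, 13, 7, 19, 20, 23, 16]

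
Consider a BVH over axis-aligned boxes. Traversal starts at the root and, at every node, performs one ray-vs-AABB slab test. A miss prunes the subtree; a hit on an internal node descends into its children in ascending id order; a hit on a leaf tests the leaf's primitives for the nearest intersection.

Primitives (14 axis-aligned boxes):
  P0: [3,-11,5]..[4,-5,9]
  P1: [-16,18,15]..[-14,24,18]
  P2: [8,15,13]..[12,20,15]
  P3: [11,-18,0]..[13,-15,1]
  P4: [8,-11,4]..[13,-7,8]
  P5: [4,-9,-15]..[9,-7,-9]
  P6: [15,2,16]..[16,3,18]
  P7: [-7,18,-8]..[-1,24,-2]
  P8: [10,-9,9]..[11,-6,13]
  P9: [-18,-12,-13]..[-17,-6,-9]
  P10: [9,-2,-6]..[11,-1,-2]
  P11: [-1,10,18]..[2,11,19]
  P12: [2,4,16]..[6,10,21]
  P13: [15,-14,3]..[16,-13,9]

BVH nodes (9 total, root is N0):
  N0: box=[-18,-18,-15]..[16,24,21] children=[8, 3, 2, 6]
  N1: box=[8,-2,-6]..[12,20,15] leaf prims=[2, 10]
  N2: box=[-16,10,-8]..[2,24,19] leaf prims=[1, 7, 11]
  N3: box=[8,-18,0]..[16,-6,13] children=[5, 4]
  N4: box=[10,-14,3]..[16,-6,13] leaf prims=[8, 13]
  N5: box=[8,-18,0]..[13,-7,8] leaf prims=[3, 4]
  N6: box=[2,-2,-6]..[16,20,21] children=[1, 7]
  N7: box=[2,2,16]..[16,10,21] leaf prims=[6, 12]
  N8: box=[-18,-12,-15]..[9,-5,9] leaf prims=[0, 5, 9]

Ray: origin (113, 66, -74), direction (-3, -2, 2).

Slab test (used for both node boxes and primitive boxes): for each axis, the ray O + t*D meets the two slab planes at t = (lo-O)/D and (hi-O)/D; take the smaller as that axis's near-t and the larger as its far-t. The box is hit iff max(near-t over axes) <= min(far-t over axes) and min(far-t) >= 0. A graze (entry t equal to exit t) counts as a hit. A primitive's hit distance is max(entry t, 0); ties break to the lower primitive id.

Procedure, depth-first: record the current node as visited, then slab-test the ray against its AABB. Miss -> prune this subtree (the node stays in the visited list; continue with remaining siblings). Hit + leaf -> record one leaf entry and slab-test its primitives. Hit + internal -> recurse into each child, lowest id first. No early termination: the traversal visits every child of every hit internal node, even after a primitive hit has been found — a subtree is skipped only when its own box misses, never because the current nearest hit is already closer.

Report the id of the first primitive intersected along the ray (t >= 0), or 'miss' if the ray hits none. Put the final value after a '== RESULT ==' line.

Trace the traversal:
N0 x:[97/3,131/3] y:[21,42] z:[59/2,95/2] -> hit [97/3,42], descend [2, 3, 6, 8]
  N2 x:[37,43] y:[21,28] z:[33,93/2] -> miss, prune
  N3 x:[97/3,35] y:[36,42] z:[37,87/2] -> miss, prune
  N6 x:[97/3,37] y:[23,34] z:[34,95/2] -> hit [34,34], descend [1, 7]
    N1 x:[101/3,35] y:[23,34] z:[34,89/2] -> hit [34,34] leaf, test {P2(miss), P10@t=34}
    N7 x:[97/3,37] y:[28,32] z:[45,95/2] -> miss, prune
  N8 x:[104/3,131/3] y:[71/2,39] z:[59/2,83/2] -> hit [71/2,39] leaf, test {P0(miss), P5(miss), P9(miss)}

Summary -> nodes [0, 2, 3, 6, 1, 7, 8]; box-tests=7; leaf-entries=2; first=P10

== RESULT ==
10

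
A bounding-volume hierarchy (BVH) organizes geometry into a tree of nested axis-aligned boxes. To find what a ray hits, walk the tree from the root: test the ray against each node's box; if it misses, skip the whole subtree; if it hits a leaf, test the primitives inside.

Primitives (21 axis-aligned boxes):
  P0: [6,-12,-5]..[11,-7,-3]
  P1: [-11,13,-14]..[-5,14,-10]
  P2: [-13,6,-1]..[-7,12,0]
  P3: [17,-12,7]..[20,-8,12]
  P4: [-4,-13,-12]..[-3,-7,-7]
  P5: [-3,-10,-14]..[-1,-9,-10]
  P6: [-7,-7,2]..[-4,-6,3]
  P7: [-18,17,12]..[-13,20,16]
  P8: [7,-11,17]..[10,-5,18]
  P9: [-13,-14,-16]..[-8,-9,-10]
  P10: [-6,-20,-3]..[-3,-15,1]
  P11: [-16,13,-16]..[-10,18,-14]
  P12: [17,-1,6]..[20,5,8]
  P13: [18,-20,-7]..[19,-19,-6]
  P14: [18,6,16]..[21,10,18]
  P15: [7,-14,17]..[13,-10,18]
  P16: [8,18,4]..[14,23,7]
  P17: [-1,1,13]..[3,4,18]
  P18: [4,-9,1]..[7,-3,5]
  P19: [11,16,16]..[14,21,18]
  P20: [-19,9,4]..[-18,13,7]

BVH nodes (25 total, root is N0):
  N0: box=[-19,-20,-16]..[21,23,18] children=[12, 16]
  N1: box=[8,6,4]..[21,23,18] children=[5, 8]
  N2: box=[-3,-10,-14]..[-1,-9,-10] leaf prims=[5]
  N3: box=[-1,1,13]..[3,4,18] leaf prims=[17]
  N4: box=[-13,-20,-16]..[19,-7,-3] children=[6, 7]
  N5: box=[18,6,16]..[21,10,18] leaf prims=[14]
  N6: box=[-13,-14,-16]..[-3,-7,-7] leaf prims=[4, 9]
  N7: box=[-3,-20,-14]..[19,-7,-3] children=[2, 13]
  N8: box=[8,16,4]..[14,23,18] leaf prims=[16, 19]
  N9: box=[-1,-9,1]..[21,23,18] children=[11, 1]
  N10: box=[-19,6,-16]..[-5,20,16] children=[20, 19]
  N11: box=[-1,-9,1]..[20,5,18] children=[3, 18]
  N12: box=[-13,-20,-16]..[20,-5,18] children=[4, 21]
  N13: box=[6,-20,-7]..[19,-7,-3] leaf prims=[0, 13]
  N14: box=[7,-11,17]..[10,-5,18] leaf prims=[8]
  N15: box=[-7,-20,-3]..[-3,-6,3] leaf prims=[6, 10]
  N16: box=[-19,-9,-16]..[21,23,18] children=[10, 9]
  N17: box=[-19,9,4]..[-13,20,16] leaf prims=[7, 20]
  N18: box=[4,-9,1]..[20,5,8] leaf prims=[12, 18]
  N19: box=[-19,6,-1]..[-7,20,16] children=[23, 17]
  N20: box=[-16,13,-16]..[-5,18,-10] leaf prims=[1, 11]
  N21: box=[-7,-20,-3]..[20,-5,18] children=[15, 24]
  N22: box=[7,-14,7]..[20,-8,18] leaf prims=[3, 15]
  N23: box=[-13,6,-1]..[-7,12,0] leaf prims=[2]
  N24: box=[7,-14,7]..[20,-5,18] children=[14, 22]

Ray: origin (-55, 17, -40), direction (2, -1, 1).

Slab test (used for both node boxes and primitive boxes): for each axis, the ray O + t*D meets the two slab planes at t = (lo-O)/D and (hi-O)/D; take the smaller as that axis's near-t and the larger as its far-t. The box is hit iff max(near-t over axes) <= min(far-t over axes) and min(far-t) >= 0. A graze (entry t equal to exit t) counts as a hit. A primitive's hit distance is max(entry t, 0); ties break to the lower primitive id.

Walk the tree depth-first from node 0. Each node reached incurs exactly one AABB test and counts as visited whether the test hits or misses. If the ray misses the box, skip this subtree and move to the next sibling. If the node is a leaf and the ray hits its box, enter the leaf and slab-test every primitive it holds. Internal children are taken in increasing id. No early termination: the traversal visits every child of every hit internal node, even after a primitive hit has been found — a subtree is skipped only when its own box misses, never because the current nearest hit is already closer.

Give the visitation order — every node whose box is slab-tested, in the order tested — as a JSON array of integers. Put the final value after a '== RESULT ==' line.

Trace the traversal:
N0 x:[18,38] y:[-6,37] z:[24,58] -> hit [24,37], descend [12, 16]
  N12 x:[21,75/2] y:[22,37] z:[24,58] -> hit [24,37], descend [4, 21]
    N4 x:[21,37] y:[24,37] z:[24,37] -> hit [24,37], descend [6, 7]
      N6 x:[21,26] y:[24,31] z:[24,33] -> hit [24,26] leaf, test {P4(miss), P9(miss)}
      N7 x:[26,37] y:[24,37] z:[26,37] -> hit [26,37], descend [2, 13]
        N2 x:[26,27] y:[26,27] z:[26,30] -> hit [26,27] leaf, test {P5@t=26}
        N13 x:[61/2,37] y:[24,37] z:[33,37] -> hit [33,37] leaf, test {P0(miss), P13(miss)}
    N21 x:[24,75/2] y:[22,37] z:[37,58] -> hit [37,37], descend [15, 24]
      N15 x:[24,26] y:[23,37] z:[37,43] -> miss, prune
      N24 x:[31,75/2] y:[22,31] z:[47,58] -> miss, prune
  N16 x:[18,38] y:[-6,26] z:[24,58] -> hit [24,26], descend [9, 10]
    N9 x:[27,38] y:[-6,26] z:[41,58] -> miss, prune
    N10 x:[18,25] y:[-3,11] z:[24,56] -> miss, prune

13 AABB tests over nodes [0, 12, 4, 6, 7, 2, 13, 21, 15, 24, 16, 9, 10]; 3 leaves entered; closest P5.

== RESULT ==
[0, 12, 4, 6, 7, 2, 13, 21, 15, 24, 16, 9, 10]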